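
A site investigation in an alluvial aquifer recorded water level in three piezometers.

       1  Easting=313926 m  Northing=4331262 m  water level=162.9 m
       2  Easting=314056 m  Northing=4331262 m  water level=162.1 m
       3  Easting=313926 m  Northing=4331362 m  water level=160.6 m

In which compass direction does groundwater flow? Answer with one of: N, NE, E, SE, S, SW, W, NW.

∂h/∂x = (162.1 − 162.9) / (314056 − 313926) = -0.006154
∂h/∂y = (160.6 − 162.9) / (4331362 − 4331262) = -0.02300
Flow = −∇h = (+0.006154 east, +0.02300 north), which points north.

N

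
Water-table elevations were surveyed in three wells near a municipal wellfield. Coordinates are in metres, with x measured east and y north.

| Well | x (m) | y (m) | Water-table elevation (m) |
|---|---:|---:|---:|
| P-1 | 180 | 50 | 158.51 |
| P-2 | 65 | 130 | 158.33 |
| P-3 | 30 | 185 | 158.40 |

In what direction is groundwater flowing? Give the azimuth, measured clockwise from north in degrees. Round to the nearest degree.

Differences from P-1: to P-2 (Δx, Δy, Δh) = (-115, 80, -0.18); to P-3 = (-150, 135, -0.11).
Determinant of the coordinate differences = (-115)·135 − (-150)·80 = -3525.
∂h/∂x = [(-0.18)·135 − (-0.11)·80] / -3525 = +0.004397
∂h/∂y = [(-115)·(-0.11) − (-150)·(-0.18)] / -3525 = +0.004071
Flow direction (−∇h) has components (-0.004397 E, -0.004071 N).
Azimuth = atan2(E, N) = atan2(-0.004397, -0.004071) = 227.2° ≈ 227°.

227°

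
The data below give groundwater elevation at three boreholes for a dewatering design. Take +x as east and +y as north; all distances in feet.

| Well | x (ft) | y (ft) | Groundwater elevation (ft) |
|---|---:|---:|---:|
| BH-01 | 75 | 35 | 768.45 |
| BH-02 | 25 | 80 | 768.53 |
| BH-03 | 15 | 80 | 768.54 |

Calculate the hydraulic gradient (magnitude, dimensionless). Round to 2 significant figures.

0.0012

Taking BH-01 as reference: BH-02−BH-01 = (-50, 45, +0.08); BH-03−BH-01 = (-60, 45, +0.09).
Determinant of the coordinate differences = (-50)·45 − (-60)·45 = 450.
∂h/∂x = [(+0.08)·45 − (+0.09)·45] / 450 = -0.0010000
∂h/∂y = [(-50)·(+0.09) − (-60)·(+0.08)] / 450 = +0.0006667
|∇h| = √(-0.0010000² + 0.0006667²) = 0.001202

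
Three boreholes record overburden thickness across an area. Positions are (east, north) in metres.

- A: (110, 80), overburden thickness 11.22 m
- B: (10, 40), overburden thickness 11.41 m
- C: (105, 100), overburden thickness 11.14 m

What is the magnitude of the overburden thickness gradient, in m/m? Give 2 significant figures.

With d = a·x + b·y + c and A as origin, the differences give:
  (-100)·a + (-40)·b = +0.19
  (-5)·a + 20·b = -0.08
Eliminate b (×20 and ×(-40), subtract): -2200·a = 0.600 → a = ∂d/∂x = -0.0002727
Back-substitute: b = ∂d/∂y = -0.004068.
|∇f| = √(-0.0002727² + -0.004068²) = 0.004077 m/m

0.0041 m/m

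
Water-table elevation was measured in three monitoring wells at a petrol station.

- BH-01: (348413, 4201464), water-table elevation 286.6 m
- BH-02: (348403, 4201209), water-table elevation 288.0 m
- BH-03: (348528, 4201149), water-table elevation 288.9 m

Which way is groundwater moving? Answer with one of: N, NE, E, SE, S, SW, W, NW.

NW

With h = a·x + b·y + c and BH-01 as origin, the differences give:
  (-10)·a + (-255)·b = +1.4
  115·a + (-315)·b = +2.3
Eliminate b (×(-315) and ×(-255), subtract): 32475·a = 145.50 → a = ∂h/∂x = +0.004480
Back-substitute: b = ∂h/∂y = -0.005666.
Flow = −∇h = (-0.004480 east, +0.005666 north), which points northwest.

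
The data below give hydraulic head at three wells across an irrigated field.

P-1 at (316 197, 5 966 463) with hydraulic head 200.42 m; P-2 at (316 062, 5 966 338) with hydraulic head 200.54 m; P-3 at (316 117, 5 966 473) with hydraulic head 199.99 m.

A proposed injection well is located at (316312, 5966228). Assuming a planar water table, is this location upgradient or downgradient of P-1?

upgradient

Taking P-1 as reference: P-2−P-1 = (-135, -125, +0.12); P-3−P-1 = (-80, 10, -0.43).
Determinant of the coordinate differences = (-135)·10 − (-80)·(-125) = -11350.
∂h/∂x = [(+0.12)·10 − (-0.43)·(-125)] / -11350 = +0.004630
∂h/∂y = [(-135)·(-0.43) − (-80)·(+0.12)] / -11350 = -0.005960
Head at (316312, 5966228) = 200.42 + (+0.004630)·(115) + (-0.005960)·(-235) = 202.35 m.
That is higher than the 200.42 m at P-1, so the point is upgradient.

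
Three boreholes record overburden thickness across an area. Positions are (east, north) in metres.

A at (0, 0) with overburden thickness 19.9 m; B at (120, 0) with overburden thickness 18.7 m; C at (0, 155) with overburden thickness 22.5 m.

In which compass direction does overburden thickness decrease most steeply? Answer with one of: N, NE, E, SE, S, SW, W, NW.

SE

∂d/∂x = (18.7 − 19.9) / (120 − 0) = -0.010000
∂d/∂y = (22.5 − 19.9) / (155 − 0) = +0.01677
Steepest decrease is along −∇f = (+0.010000 E, -0.01677 N) → southeast.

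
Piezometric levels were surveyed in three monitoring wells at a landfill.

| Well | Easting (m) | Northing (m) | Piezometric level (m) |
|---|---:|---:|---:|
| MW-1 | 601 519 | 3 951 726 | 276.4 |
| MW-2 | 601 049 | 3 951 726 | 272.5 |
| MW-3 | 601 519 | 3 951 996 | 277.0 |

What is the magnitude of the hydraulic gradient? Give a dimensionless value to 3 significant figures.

0.00859

∂h/∂x = (272.5 − 276.4) / (601049 − 601519) = +0.008298
∂h/∂y = (277.0 − 276.4) / (3951996 − 3951726) = +0.002222
|∇h| = √(0.008298² + 0.002222²) = 0.00859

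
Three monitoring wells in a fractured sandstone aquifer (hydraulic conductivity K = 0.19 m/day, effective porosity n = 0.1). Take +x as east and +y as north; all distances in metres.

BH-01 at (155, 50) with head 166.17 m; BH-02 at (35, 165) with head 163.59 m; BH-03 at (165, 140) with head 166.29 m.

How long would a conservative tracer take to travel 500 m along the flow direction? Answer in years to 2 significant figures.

Differences from BH-01: to BH-02 (Δx, Δy, Δh) = (-120, 115, -2.58); to BH-03 = (10, 90, +0.12).
Determinant of the coordinate differences = (-120)·90 − 10·115 = -11950.
∂h/∂x = [(-2.58)·90 − (+0.12)·115] / -11950 = +0.02059
∂h/∂y = [(-120)·(+0.12) − 10·(-2.58)] / -11950 = -0.0009540
|∇h| = √(0.02059² + -0.0009540²) = 0.02061
Seepage velocity v = K·i/n = 0.19 × 0.02061 / 0.1 = 0.03916 m/day.
t = 500 / 0.03916 = 1.277e+04 days = 35 years.

35 years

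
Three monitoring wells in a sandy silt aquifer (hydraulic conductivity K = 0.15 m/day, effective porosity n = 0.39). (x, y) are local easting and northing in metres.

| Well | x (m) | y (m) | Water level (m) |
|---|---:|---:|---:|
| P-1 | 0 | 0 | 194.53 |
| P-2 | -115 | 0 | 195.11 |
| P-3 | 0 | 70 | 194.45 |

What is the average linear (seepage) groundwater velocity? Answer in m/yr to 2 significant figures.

∂h/∂x = (195.11 − 194.53) / (-115 − 0) = -0.005043
∂h/∂y = (194.45 − 194.53) / (70 − 0) = -0.001143
|∇h| = √(-0.005043² + -0.001143²) = 0.005171
Seepage velocity v = K·i/n = 0.15 × 0.005171 / 0.39 = 0.001989 m/day = 0.7265 m/yr.

0.73 m/yr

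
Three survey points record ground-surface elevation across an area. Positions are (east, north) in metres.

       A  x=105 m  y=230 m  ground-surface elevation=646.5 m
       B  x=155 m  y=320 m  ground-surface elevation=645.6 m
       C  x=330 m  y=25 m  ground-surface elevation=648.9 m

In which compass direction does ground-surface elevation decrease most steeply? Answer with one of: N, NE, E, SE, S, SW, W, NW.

N

Differences from A: to B (Δx, Δy, Δh) = (50, 90, -0.9); to C = (225, -205, +2.4).
Determinant of the coordinate differences = 50·(-205) − 225·90 = -30500.
∂z/∂x = [(-0.9)·(-205) − (+2.4)·90] / -30500 = +0.001033
∂z/∂y = [50·(+2.4) − 225·(-0.9)] / -30500 = -0.01057
Steepest decrease is along −∇f = (-0.001033 E, +0.01057 N) → north.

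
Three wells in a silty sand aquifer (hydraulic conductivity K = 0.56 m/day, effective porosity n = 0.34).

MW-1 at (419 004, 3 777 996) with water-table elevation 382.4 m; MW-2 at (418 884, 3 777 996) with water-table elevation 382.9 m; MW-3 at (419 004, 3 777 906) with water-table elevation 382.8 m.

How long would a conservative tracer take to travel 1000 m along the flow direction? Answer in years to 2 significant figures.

∂h/∂x = (382.9 − 382.4) / (418884 − 419004) = -0.004167
∂h/∂y = (382.8 − 382.4) / (3777906 − 3777996) = -0.004444
|∇h| = √(-0.004167² + -0.004444²) = 0.006092
Seepage velocity v = K·i/n = 0.56 × 0.006092 / 0.34 = 0.01003 m/day.
t = 1000 / 0.01003 = 9.97e+04 days = 273 years.

270 years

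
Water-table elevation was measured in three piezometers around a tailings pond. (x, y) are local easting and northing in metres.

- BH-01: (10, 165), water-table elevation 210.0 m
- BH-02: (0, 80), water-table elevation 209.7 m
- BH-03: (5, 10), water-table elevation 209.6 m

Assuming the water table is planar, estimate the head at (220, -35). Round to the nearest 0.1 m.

211.9 m

With h = a·x + b·y + c and BH-01 as origin, the differences give:
  (-10)·a + (-85)·b = -0.3
  (-5)·a + (-155)·b = -0.4
Eliminate b (×(-155) and ×(-85), subtract): 1125·a = 12.50 → a = ∂h/∂x = +0.01111
Back-substitute: b = ∂h/∂y = +0.002222.
h(220, -35) = 210.0 + (+0.01111)·(210) + (+0.002222)·(-200) = 210.0 +2.333 -0.444 = 211.889 m.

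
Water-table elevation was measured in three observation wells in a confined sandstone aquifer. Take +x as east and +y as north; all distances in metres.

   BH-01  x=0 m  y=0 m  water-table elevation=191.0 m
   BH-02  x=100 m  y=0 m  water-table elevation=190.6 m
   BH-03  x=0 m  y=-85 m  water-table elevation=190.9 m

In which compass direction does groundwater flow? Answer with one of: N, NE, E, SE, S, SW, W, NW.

∂h/∂x = (190.6 − 191.0) / (100 − 0) = -0.004000
∂h/∂y = (190.9 − 191.0) / (-85 − 0) = +0.001176
Flow = −∇h = (+0.004000 east, -0.001176 north), which points east.

E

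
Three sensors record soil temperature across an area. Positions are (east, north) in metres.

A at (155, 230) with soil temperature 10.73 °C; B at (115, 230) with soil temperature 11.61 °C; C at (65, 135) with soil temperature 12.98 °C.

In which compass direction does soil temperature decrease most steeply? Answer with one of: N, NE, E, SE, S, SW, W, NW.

Three-point gradient (reference A): Δ to B = (-40, 0, +0.88), Δ to C = (-90, -95, +2.25).
∂T/∂x = -0.02200, ∂T/∂y = -0.002842 (det = 3800).
Steepest decrease is along −∇f = (+0.02200 E, +0.002842 N) → east.

E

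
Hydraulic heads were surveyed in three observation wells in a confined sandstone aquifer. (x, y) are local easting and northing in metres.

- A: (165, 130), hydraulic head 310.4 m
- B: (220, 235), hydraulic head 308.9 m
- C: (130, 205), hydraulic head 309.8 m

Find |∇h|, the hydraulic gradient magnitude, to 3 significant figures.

0.0127

Three-point gradient (reference A): Δ to B = (55, 105, -1.5), Δ to C = (-35, 75, -0.6).
∂h/∂x = -0.006346, ∂h/∂y = -0.01096 (det = 7800).
|∇h| = √(-0.006346² + -0.01096²) = 0.01266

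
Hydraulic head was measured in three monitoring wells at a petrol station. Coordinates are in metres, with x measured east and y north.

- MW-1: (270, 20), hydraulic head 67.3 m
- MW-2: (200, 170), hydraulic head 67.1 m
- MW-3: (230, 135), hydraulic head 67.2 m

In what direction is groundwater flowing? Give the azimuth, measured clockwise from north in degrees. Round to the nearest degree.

263°

With h = a·x + b·y + c and MW-1 as origin, the differences give:
  (-70)·a + 150·b = -0.2
  (-40)·a + 115·b = -0.1
Eliminate b (×115 and ×150, subtract): -2050·a = -8.00 → a = ∂h/∂x = +0.003902
Back-substitute: b = ∂h/∂y = +0.0004878.
Flow direction (−∇h) has components (-0.003902 E, -0.0004878 N).
Azimuth = atan2(E, N) = atan2(-0.003902, -0.0004878) = 262.9° ≈ 263°.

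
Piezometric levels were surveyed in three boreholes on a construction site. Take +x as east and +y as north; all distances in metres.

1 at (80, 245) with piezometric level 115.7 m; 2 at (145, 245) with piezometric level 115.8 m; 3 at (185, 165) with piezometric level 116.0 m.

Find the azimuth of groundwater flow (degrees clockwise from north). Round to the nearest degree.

With h = a·x + b·y + c and 1 as origin, the differences give:
  65·a + 0·b = +0.1
  105·a + (-80)·b = +0.3
Eliminate b (×(-80) and ×0, subtract): -5200·a = -8.00 → a = ∂h/∂x = +0.001538
Back-substitute: b = ∂h/∂y = -0.001731.
Flow direction (−∇h) has components (-0.001538 E, +0.001731 N).
Azimuth = atan2(E, N) = atan2(-0.001538, +0.001731) = 318.4° ≈ 318°.

318°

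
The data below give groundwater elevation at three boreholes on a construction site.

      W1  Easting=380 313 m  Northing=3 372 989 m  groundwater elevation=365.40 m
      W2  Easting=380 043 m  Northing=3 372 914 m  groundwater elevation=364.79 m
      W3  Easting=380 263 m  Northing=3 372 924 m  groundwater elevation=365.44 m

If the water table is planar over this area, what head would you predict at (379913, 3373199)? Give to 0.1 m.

With h = a·x + b·y + c and W1 as origin, the differences give:
  (-270)·a + (-75)·b = -0.61
  (-50)·a + (-65)·b = +0.04
Eliminate b (×(-65) and ×(-75), subtract): 13800·a = 42.650 → a = ∂h/∂x = +0.003091
Back-substitute: b = ∂h/∂y = -0.002993.
h(379913, 3373199) = 365.40 + (+0.003091)·(-400) + (-0.002993)·(210) = 365.40 -1.236 -0.628 = 363.535 m.

363.5 m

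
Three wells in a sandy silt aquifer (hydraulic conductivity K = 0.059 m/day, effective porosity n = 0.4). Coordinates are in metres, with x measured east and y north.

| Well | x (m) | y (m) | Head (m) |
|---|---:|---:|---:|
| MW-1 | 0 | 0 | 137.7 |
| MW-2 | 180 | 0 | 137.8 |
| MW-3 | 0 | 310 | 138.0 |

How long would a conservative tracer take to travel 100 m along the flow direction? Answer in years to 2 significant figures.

∂h/∂x = (137.8 − 137.7) / (180 − 0) = +0.0005556
∂h/∂y = (138.0 − 137.7) / (310 − 0) = +0.0009677
|∇h| = √(0.0005556² + 0.0009677²) = 0.001116
Seepage velocity v = K·i/n = 0.059 × 0.001116 / 0.4 = 0.0001646 m/day.
t = 100 / 0.0001646 = 6.075e+05 days = 1.66e+03 years.

1700 years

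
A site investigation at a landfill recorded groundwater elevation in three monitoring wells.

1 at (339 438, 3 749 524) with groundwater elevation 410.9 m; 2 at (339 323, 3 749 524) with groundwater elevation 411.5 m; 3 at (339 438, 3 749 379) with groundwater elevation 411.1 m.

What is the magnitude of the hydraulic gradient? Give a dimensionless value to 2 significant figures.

0.0054

∂h/∂x = (411.5 − 410.9) / (339323 − 339438) = -0.005217
∂h/∂y = (411.1 − 410.9) / (3749379 − 3749524) = -0.001379
|∇h| = √(-0.005217² + -0.001379²) = 0.005396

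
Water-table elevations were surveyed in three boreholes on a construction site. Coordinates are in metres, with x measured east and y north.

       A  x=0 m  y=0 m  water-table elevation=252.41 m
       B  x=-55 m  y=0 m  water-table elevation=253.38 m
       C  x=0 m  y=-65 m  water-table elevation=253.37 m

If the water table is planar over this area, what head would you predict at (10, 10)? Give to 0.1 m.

∂h/∂x = (253.38 − 252.41) / (-55 − 0) = -0.01764
∂h/∂y = (253.37 − 252.41) / (-65 − 0) = -0.01477
h(10, 10) = 252.41 + (-0.01764)·(10) + (-0.01477)·(10) = 252.41 -0.176 -0.148 = 252.086 m.

252.1 m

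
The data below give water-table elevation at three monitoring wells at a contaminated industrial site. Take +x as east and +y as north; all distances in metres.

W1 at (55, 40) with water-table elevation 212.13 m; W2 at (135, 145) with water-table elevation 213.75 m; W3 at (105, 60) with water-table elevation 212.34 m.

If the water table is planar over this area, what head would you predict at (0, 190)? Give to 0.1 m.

With h = a·x + b·y + c and W1 as origin, the differences give:
  80·a + 105·b = +1.62
  50·a + 20·b = +0.21
Eliminate b (×20 and ×105, subtract): -3650·a = 10.350 → a = ∂h/∂x = -0.002836
Back-substitute: b = ∂h/∂y = +0.01759.
h(0, 190) = 212.13 + (-0.002836)·(-55) + (+0.01759)·(150) = 212.13 +0.156 +2.638 = 214.924 m.

214.9 m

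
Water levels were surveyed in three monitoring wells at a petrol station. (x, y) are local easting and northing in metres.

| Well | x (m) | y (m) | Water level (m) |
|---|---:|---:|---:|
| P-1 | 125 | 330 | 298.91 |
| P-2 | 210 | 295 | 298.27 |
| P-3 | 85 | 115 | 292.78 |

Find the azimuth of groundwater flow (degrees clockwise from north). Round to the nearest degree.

188°

Three-point gradient (reference P-1): Δ to P-2 = (85, -35, -0.64), Δ to P-3 = (-40, -215, -6.13).
∂h/∂x = +0.003911, ∂h/∂y = +0.02778 (det = -19675).
Flow direction (−∇h) has components (-0.003911 E, -0.02778 N).
Azimuth = atan2(E, N) = atan2(-0.003911, -0.02778) = 188.0° ≈ 188°.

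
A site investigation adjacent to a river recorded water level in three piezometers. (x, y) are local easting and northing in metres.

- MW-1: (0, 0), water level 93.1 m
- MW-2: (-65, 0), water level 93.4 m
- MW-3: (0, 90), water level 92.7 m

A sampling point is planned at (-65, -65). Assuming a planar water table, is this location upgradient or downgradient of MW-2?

upgradient

∂h/∂x = (93.4 − 93.1) / (-65 − 0) = -0.004615
∂h/∂y = (92.7 − 93.1) / (90 − 0) = -0.004444
Head at (-65, -65) = 93.1 + (-0.004615)·(-65) + (-0.004444)·(-65) = 93.69 m.
That is higher than the 93.4 m at MW-2, so the point is upgradient.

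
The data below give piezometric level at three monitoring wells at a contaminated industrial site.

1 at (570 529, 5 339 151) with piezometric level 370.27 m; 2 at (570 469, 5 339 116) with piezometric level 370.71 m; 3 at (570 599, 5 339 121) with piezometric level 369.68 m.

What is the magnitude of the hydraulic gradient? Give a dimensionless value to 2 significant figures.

0.0080

Differences from 1: to 2 (Δx, Δy, Δh) = (-60, -35, +0.44); to 3 = (70, -30, -0.59).
Solve a·Δx + b·Δy = Δh: det = (-60)·(-30) − 70·(-35) = 4250.
∂h/∂x = [(+0.44)·(-30) − (-0.59)·(-35)] / 4250 = -0.007965
∂h/∂y = [(-60)·(-0.59) − 70·(+0.44)] / 4250 = +0.001082
|∇h| = √(-0.007965² + 0.001082²) = 0.008038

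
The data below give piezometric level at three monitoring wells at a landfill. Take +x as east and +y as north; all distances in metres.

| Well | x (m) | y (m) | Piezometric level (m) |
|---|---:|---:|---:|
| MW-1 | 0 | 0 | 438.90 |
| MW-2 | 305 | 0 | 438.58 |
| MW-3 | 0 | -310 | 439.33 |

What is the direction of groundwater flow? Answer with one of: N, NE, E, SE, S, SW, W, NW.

NE

∂h/∂x = (438.58 − 438.90) / (305 − 0) = -0.001049
∂h/∂y = (439.33 − 438.90) / (-310 − 0) = -0.001387
Flow = −∇h = (+0.001049 east, +0.001387 north), which points northeast.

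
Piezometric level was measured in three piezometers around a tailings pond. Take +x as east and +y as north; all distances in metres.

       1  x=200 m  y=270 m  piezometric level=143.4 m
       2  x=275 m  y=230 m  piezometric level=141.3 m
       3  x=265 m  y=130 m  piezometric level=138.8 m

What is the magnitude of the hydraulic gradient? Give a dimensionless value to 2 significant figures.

0.030

Taking 1 as reference: 2−1 = (75, -40, -2.1); 3−1 = (65, -140, -4.6).
Determinant of the coordinate differences = 75·(-140) − 65·(-40) = -7900.
∂h/∂x = [(-2.1)·(-140) − (-4.6)·(-40)] / -7900 = -0.01392
∂h/∂y = [75·(-4.6) − 65·(-2.1)] / -7900 = +0.02639
|∇h| = √(-0.01392² + 0.02639²) = 0.02984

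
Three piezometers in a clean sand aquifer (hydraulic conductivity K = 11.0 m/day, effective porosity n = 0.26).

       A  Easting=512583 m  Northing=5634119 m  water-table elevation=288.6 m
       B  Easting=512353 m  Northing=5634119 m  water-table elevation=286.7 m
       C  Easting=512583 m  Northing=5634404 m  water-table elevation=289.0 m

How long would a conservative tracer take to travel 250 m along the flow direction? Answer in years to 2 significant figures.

∂h/∂x = (286.7 − 288.6) / (512353 − 512583) = +0.008261
∂h/∂y = (289.0 − 288.6) / (5634404 − 5634119) = +0.001404
|∇h| = √(0.008261² + 0.001404²) = 0.008379
Seepage velocity v = K·i/n = 11.0 × 0.008379 / 0.26 = 0.3545 m/day.
t = 250 / 0.3545 = 705.2 days = 1.93 years.

1.9 years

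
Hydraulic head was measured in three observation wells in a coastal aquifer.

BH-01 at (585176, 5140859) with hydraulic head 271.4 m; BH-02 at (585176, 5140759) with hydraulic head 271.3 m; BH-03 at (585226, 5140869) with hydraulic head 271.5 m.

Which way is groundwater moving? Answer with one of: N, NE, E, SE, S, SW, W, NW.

SW

Differences from BH-01: to BH-02 (Δx, Δy, Δh) = (0, -100, -0.1); to BH-03 = (50, 10, +0.1).
Determinant of the coordinate differences = 0·10 − 50·(-100) = 5000.
∂h/∂x = [(-0.1)·10 − (+0.1)·(-100)] / 5000 = +0.001800
∂h/∂y = [0·(+0.1) − 50·(-0.1)] / 5000 = +0.0010000
Flow = −∇h = (-0.001800 east, -0.0010000 north), which points southwest.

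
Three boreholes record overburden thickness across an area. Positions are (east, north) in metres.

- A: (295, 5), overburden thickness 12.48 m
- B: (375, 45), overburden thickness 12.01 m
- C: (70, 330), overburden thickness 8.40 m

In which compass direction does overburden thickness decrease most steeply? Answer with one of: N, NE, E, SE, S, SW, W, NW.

N

Taking A as reference: B−A = (80, 40, -0.47); C−A = (-225, 325, -4.08).
Solve a·Δx + b·Δy = Δd: det = 80·325 − (-225)·40 = 35000.
∂d/∂x = [(-0.47)·325 − (-4.08)·40] / 35000 = +0.0002986
∂d/∂y = [80·(-4.08) − (-225)·(-0.47)] / 35000 = -0.01235
Steepest decrease is along −∇f = (-0.0002986 E, +0.01235 N) → north.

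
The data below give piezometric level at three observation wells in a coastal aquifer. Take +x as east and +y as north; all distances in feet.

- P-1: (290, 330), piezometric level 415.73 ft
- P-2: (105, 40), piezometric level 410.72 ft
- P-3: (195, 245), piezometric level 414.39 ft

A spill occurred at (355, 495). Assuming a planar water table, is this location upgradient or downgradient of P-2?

Taking P-1 as reference: P-2−P-1 = (-185, -290, -5.01); P-3−P-1 = (-95, -85, -1.34).
Solve a·Δx + b·Δy = Δh: det = (-185)·(-85) − (-95)·(-290) = -11825.
∂h/∂x = [(-5.01)·(-85) − (-1.34)·(-290)] / -11825 = -0.003150
∂h/∂y = [(-185)·(-1.34) − (-95)·(-5.01)] / -11825 = +0.01929
Head at (355, 495) = 415.73 + (-0.003150)·(65) + (+0.01929)·(165) = 418.71 ft.
That is higher than the 410.72 ft at P-2, so the point is upgradient.

upgradient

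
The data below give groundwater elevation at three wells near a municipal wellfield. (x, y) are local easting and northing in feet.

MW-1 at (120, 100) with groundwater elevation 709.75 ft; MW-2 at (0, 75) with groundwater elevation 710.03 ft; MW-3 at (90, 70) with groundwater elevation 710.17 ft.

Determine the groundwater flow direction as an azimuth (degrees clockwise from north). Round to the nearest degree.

357°

Taking MW-1 as reference: MW-2−MW-1 = (-120, -25, +0.28); MW-3−MW-1 = (-30, -30, +0.42).
Solve a·Δx + b·Δy = Δh: det = (-120)·(-30) − (-30)·(-25) = 2850.
∂h/∂x = [(+0.28)·(-30) − (+0.42)·(-25)] / 2850 = +0.0007368
∂h/∂y = [(-120)·(+0.42) − (-30)·(+0.28)] / 2850 = -0.01474
Flow direction (−∇h) has components (-0.0007368 E, +0.01474 N).
Azimuth = atan2(E, N) = atan2(-0.0007368, +0.01474) = 357.1° ≈ 357°.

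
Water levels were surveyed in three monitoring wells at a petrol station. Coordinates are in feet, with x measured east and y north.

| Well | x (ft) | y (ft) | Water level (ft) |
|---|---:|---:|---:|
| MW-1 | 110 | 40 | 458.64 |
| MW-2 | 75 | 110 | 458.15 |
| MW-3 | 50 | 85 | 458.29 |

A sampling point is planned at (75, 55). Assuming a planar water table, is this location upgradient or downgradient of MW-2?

upgradient

With h = a·x + b·y + c and MW-1 as origin, the differences give:
  (-35)·a + 70·b = -0.49
  (-60)·a + 45·b = -0.35
Eliminate b (×45 and ×70, subtract): 2625·a = 2.450 → a = ∂h/∂x = +0.0009333
Back-substitute: b = ∂h/∂y = -0.006533.
Head at (75, 55) = 458.64 + (+0.0009333)·(-35) + (-0.006533)·(15) = 458.51 ft.
That is higher than the 458.15 ft at MW-2, so the point is upgradient.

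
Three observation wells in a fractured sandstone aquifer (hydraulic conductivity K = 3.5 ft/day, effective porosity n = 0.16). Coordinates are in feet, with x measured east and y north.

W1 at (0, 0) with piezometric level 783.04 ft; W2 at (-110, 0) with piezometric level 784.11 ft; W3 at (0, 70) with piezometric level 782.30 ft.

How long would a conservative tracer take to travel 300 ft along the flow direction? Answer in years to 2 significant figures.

2.6 years

∂h/∂x = (784.11 − 783.04) / (-110 − 0) = -0.009727
∂h/∂y = (782.30 − 783.04) / (70 − 0) = -0.01057
|∇h| = √(-0.009727² + -0.01057²) = 0.01436
Seepage velocity v = K·i/n = 3.5 × 0.01436 / 0.16 = 0.3141 ft/day.
t = 300 / 0.3141 = 955.1 days = 2.61 years.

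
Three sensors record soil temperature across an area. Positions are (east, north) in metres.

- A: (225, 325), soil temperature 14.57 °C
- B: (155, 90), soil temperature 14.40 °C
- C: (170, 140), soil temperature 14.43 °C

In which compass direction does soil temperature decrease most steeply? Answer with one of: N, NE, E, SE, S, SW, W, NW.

E

With T = a·x + b·y + c and A as origin, the differences give:
  (-70)·a + (-235)·b = -0.17
  (-55)·a + (-185)·b = -0.14
Eliminate b (×(-185) and ×(-235), subtract): 25·a = -1.450 → a = ∂T/∂x = -0.05800
Back-substitute: b = ∂T/∂y = +0.01800.
Steepest decrease is along −∇f = (+0.05800 E, -0.01800 N) → east.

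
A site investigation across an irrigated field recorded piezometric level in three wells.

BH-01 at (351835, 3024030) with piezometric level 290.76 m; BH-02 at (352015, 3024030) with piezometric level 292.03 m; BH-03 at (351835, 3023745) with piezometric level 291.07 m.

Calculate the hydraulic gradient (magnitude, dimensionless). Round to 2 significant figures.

∂h/∂x = (292.03 − 290.76) / (352015 − 351835) = +0.007056
∂h/∂y = (291.07 − 290.76) / (3023745 − 3024030) = -0.001088
|∇h| = √(0.007056² + -0.001088²) = 0.007139

0.0071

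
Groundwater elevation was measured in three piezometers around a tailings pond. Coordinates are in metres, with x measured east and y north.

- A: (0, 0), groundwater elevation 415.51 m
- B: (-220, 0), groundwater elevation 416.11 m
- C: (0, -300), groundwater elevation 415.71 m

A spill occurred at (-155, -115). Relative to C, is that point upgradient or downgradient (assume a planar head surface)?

upgradient

∂h/∂x = (416.11 − 415.51) / (-220 − 0) = -0.002727
∂h/∂y = (415.71 − 415.51) / (-300 − 0) = -0.0006667
Head at (-155, -115) = 415.51 + (-0.002727)·(-155) + (-0.0006667)·(-115) = 416.01 m.
That is higher than the 415.71 m at C, so the point is upgradient.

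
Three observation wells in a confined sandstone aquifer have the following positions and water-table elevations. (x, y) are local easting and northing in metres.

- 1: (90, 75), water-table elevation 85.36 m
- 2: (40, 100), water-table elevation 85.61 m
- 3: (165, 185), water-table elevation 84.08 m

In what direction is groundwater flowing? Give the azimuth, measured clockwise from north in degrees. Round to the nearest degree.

053°

Taking 1 as reference: 2−1 = (-50, 25, +0.25); 3−1 = (75, 110, -1.28).
Solve a·Δx + b·Δy = Δh: det = (-50)·110 − 75·25 = -7375.
∂h/∂x = [(+0.25)·110 − (-1.28)·25] / -7375 = -0.008068
∂h/∂y = [(-50)·(-1.28) − 75·(+0.25)] / -7375 = -0.006136
Flow direction (−∇h) has components (+0.008068 E, +0.006136 N).
Azimuth = atan2(E, N) = atan2(+0.008068, +0.006136) = 52.7° ≈ 053°.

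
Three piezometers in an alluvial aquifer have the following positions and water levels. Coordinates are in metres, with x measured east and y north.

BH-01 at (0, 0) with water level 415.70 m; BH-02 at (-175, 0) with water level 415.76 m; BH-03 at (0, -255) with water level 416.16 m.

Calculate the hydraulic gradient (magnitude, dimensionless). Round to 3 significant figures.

∂h/∂x = (415.76 − 415.70) / (-175 − 0) = -0.0003429
∂h/∂y = (416.16 − 415.70) / (-255 − 0) = -0.001804
|∇h| = √(-0.0003429² + -0.001804²) = 0.001836

0.00184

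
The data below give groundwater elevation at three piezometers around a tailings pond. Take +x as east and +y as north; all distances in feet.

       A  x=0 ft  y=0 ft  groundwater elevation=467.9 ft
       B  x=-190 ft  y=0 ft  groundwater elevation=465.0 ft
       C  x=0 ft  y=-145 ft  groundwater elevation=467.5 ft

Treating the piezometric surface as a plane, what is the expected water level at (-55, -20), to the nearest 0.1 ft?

467.0 ft

∂h/∂x = (465.0 − 467.9) / (-190 − 0) = +0.01526
∂h/∂y = (467.5 − 467.9) / (-145 − 0) = +0.002759
h(-55, -20) = 467.9 + (+0.01526)·(-55) + (+0.002759)·(-20) = 467.9 -0.839 -0.055 = 467.005 ft.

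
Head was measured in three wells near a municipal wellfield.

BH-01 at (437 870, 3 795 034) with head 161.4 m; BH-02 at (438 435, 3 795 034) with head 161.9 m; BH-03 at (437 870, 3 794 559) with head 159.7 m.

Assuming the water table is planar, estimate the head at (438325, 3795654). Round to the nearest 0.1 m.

164.0 m

∂h/∂x = (161.9 − 161.4) / (438435 − 437870) = +0.0008850
∂h/∂y = (159.7 − 161.4) / (3794559 − 3795034) = +0.003579
h(438325, 3795654) = 161.4 + (+0.0008850)·(455) + (+0.003579)·(620) = 161.4 +0.403 +2.219 = 164.022 m.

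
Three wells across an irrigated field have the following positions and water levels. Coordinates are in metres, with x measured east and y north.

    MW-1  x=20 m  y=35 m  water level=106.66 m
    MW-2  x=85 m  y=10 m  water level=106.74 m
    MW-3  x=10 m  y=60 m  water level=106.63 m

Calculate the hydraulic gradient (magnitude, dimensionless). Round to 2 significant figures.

0.0012

With h = a·x + b·y + c and MW-1 as origin, the differences give:
  65·a + (-25)·b = +0.08
  (-10)·a + 25·b = -0.03
Eliminate b (×25 and ×(-25), subtract): 1375·a = 1.250 → a = ∂h/∂x = +0.0009091
Back-substitute: b = ∂h/∂y = -0.0008364.
|∇h| = √(0.0009091² + -0.0008364²) = 0.001235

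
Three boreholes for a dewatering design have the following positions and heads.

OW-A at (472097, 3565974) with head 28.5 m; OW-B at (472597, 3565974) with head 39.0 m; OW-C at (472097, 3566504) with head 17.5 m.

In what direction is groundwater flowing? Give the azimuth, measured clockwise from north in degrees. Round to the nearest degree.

315°

∂h/∂x = (39.0 − 28.5) / (472597 − 472097) = +0.02100
∂h/∂y = (17.5 − 28.5) / (3566504 − 3565974) = -0.02075
Flow direction (−∇h) has components (-0.02100 E, +0.02075 N).
Azimuth = atan2(E, N) = atan2(-0.02100, +0.02075) = 314.7° ≈ 315°.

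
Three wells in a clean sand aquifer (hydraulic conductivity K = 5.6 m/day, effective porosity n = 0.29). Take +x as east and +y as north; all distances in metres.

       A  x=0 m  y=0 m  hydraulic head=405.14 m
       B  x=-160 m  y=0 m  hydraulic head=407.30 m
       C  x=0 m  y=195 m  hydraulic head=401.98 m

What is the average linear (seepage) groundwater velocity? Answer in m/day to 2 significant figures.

0.41 m/day

∂h/∂x = (407.30 − 405.14) / (-160 − 0) = -0.01350
∂h/∂y = (401.98 − 405.14) / (195 − 0) = -0.01621
|∇h| = √(-0.01350² + -0.01621²) = 0.0211
Seepage velocity v = K·i/n = 5.6 × 0.0211 / 0.29 = 0.4074 m/day.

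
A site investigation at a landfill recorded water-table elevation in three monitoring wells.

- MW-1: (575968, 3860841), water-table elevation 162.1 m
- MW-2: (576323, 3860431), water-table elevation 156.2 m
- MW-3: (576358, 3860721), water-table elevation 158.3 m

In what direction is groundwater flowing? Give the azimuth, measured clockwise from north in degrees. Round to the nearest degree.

Differences from MW-1: to MW-2 (Δx, Δy, Δh) = (355, -410, -5.9); to MW-3 = (390, -120, -3.8).
Determinant of the coordinate differences = 355·(-120) − 390·(-410) = 117300.
∂h/∂x = [(-5.9)·(-120) − (-3.8)·(-410)] / 117300 = -0.007246
∂h/∂y = [355·(-3.8) − 390·(-5.9)] / 117300 = +0.008116
Flow direction (−∇h) has components (+0.007246 E, -0.008116 N).
Azimuth = atan2(E, N) = atan2(+0.007246, -0.008116) = 138.2° ≈ 138°.

138°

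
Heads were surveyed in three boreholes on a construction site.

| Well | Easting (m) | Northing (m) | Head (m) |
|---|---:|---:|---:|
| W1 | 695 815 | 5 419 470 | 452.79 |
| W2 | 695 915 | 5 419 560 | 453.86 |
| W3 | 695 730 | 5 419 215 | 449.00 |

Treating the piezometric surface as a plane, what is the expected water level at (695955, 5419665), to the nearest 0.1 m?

455.4 m

Taking W1 as reference: W2−W1 = (100, 90, +1.07); W3−W1 = (-85, -255, -3.79).
Determinant of the coordinate differences = 100·(-255) − (-85)·90 = -17850.
∂h/∂x = [(+1.07)·(-255) − (-3.79)·90] / -17850 = -0.003824
∂h/∂y = [100·(-3.79) − (-85)·(+1.07)] / -17850 = +0.01614
h(695955, 5419665) = 452.79 + (-0.003824)·(140) + (+0.01614)·(195) = 452.79 -0.535 +3.147 = 455.401 m.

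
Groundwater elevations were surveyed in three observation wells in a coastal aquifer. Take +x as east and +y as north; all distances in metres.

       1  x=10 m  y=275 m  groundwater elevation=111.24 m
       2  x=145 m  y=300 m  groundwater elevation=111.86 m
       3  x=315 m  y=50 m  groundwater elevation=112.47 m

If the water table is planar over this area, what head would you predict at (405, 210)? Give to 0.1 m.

113.0 m

With h = a·x + b·y + c and 1 as origin, the differences give:
  135·a + 25·b = +0.62
  305·a + (-225)·b = +1.23
Eliminate b (×(-225) and ×25, subtract): -38000·a = -170.250 → a = ∂h/∂x = +0.004480
Back-substitute: b = ∂h/∂y = +0.0006066.
h(405, 210) = 111.24 + (+0.004480)·(395) + (+0.0006066)·(-65) = 111.24 +1.770 -0.039 = 112.970 m.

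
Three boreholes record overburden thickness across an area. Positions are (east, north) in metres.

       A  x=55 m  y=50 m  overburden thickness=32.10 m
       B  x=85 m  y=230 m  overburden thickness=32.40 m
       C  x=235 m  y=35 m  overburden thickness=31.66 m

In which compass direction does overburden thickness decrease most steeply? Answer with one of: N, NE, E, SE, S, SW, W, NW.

Differences from A: to B (Δx, Δy, Δh) = (30, 180, +0.30); to C = (180, -15, -0.44).
Solve a·Δx + b·Δy = Δd: det = 30·(-15) − 180·180 = -32850.
∂d/∂x = [(+0.30)·(-15) − (-0.44)·180] / -32850 = -0.002274
∂d/∂y = [30·(-0.44) − 180·(+0.30)] / -32850 = +0.002046
Steepest decrease is along −∇f = (+0.002274 E, -0.002046 N) → southeast.

SE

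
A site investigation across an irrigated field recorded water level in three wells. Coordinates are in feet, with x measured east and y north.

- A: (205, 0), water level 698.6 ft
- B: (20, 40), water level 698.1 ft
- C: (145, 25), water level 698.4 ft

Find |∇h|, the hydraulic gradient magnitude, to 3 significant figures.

0.00374

With h = a·x + b·y + c and A as origin, the differences give:
  (-185)·a + 40·b = -0.5
  (-60)·a + 25·b = -0.2
Eliminate b (×25 and ×40, subtract): -2225·a = -4.50 → a = ∂h/∂x = +0.002022
Back-substitute: b = ∂h/∂y = -0.003146.
|∇h| = √(0.002022² + -0.003146²) = 0.00374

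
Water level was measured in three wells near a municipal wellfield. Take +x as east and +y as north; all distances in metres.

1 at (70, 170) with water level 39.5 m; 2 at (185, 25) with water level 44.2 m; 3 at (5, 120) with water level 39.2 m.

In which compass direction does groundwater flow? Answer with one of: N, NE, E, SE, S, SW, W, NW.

Taking 1 as reference: 2−1 = (115, -145, +4.7); 3−1 = (-65, -50, -0.3).
Determinant of the coordinate differences = 115·(-50) − (-65)·(-145) = -15175.
∂h/∂x = [(+4.7)·(-50) − (-0.3)·(-145)] / -15175 = +0.01835
∂h/∂y = [115·(-0.3) − (-65)·(+4.7)] / -15175 = -0.01786
Flow = −∇h = (-0.01835 east, +0.01786 north), which points northwest.

NW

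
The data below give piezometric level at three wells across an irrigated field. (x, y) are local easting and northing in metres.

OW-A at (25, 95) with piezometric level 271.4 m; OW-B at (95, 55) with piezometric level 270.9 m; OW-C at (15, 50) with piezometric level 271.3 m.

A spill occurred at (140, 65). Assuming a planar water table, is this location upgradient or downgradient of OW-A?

downgradient

With h = a·x + b·y + c and OW-A as origin, the differences give:
  70·a + (-40)·b = -0.5
  (-10)·a + (-45)·b = -0.1
Eliminate b (×(-45) and ×(-40), subtract): -3550·a = 18.50 → a = ∂h/∂x = -0.005211
Back-substitute: b = ∂h/∂y = +0.003380.
Head at (140, 65) = 271.4 + (-0.005211)·(115) + (+0.003380)·(-30) = 270.70 m.
That is lower than the 271.4 m at OW-A, so the point is downgradient.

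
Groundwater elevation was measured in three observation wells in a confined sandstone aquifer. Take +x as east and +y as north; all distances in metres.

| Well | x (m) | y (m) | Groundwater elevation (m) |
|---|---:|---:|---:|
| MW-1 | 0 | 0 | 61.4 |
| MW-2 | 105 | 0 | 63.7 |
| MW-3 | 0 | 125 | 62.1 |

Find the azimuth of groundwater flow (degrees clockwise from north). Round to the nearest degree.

256°

∂h/∂x = (63.7 − 61.4) / (105 − 0) = +0.02190
∂h/∂y = (62.1 − 61.4) / (125 − 0) = +0.005600
Flow direction (−∇h) has components (-0.02190 E, -0.005600 N).
Azimuth = atan2(E, N) = atan2(-0.02190, -0.005600) = 255.7° ≈ 256°.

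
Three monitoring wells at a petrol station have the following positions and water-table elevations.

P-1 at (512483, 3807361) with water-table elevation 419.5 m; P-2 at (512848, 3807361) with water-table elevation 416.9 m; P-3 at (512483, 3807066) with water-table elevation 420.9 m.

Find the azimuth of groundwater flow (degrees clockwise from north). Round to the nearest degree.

056°

∂h/∂x = (416.9 − 419.5) / (512848 − 512483) = -0.007123
∂h/∂y = (420.9 − 419.5) / (3807066 − 3807361) = -0.004746
Flow direction (−∇h) has components (+0.007123 E, +0.004746 N).
Azimuth = atan2(E, N) = atan2(+0.007123, +0.004746) = 56.3° ≈ 056°.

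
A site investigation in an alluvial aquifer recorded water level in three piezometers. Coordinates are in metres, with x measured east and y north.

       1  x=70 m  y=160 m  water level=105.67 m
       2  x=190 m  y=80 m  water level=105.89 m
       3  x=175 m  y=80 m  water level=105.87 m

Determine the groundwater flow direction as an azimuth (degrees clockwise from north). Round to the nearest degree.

299°

Three-point gradient (reference 1): Δ to 2 = (120, -80, +0.22), Δ to 3 = (105, -80, +0.20).
∂h/∂x = +0.001333, ∂h/∂y = -0.0007500 (det = -1200).
Flow direction (−∇h) has components (-0.001333 E, +0.0007500 N).
Azimuth = atan2(E, N) = atan2(-0.001333, +0.0007500) = 299.4° ≈ 299°.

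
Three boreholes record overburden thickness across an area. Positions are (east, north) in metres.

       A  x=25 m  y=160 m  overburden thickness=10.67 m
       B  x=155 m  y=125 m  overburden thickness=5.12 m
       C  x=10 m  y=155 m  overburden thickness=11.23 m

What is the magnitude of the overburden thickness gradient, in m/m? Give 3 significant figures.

0.0413 m/m

Taking A as reference: B−A = (130, -35, -5.55); C−A = (-15, -5, +0.56).
Determinant of the coordinate differences = 130·(-5) − (-15)·(-35) = -1175.
∂d/∂x = [(-5.55)·(-5) − (+0.56)·(-35)] / -1175 = -0.04030
∂d/∂y = [130·(+0.56) − (-15)·(-5.55)] / -1175 = +0.008894
|∇f| = √(-0.04030² + 0.008894²) = 0.04127 m/m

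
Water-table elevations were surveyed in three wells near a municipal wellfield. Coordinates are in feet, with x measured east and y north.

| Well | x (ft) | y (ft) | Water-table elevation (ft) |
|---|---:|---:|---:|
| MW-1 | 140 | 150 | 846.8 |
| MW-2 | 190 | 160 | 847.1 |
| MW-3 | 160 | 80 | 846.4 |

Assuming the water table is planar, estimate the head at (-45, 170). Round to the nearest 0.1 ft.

846.1 ft

Taking MW-1 as reference: MW-2−MW-1 = (50, 10, +0.3); MW-3−MW-1 = (20, -70, -0.4).
Determinant of the coordinate differences = 50·(-70) − 20·10 = -3700.
∂h/∂x = [(+0.3)·(-70) − (-0.4)·10] / -3700 = +0.004595
∂h/∂y = [50·(-0.4) − 20·(+0.3)] / -3700 = +0.007027
h(-45, 170) = 846.8 + (+0.004595)·(-185) + (+0.007027)·(20) = 846.8 -0.850 +0.141 = 846.091 ft.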